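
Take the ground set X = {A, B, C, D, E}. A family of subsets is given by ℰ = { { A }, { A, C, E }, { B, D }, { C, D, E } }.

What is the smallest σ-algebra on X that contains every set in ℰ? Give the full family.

Answer: σ(ℰ) = { {}, { A }, { B }, { D }, { A, B }, { A, D }, { B, D }, { C, E }, { A, B, D }, { A, C, E }, { B, C, E }, { C, D, E }, { A, B, C, E }, { A, C, D, E }, { B, C, D, E }, X }

Trace:
Begin from { {}, { A }, { B, D }, { A, C, E }, { C, D, E }, X } (that is, ℰ plus ∅ and X).
Iteration 1 adds 4:
  { A, B }  = X∖{ C, D, E }
  { A, B, D }  = { B, D } ∪ { A }
  { A, C, D, E }  = { C, D, E } ∪ { A, C, E }
  { B, C, D, E }  = X∖{ A }
  |family| = 10
Iteration 2: 3 new —
  { B }  = X∖{ A, C, D, E }
  { C, E }  = X∖{ A, B, D }
  { A, B, C, E }  = { A, B } ∪ { A, C, E }
  |family| = 13
Iteration 3. New:
  { D }  = X∖{ A, B, C, E }
  { B, C, E }  = { C, E } ∪ { B }
  |family| = 15
Iteration 4. New:
  { A, D }  = X∖{ B, C, E }
  |family| = 16
Iteration 5: no new sets; the family is a σ-algebra.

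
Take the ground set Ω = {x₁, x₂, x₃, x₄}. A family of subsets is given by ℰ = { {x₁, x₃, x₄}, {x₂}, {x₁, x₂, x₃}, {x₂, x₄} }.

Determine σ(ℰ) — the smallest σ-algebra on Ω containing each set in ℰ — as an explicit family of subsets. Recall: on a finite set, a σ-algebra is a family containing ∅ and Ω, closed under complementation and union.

|σ(ℰ)| = 8.  σ(ℰ) = { ∅, {x₂}, {x₄}, {x₁, x₃}, {x₂, x₄}, {x₁, x₂, x₃}, {x₁, x₃, x₄}, Ω }

Working:
Start: ℰ ∪ {∅, Ω} = { ∅, {x₂}, {x₂, x₄}, {x₁, x₂, x₃}, {x₁, x₃, x₄}, Ω }.
Iteration 1: 2 new —
  {x₄}  = Ω∖{x₁, x₂, x₃}
  {x₁, x₃}  = Ω∖{x₂, x₄}
  [8 total]
Iteration 2: closed — nothing new.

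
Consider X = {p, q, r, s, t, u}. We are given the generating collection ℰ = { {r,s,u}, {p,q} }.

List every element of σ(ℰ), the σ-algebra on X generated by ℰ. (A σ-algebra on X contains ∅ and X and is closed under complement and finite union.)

Take S₀ = ℰ ∪ {∅, X} = { {}, {p,q}, {r,s,u}, X }.
Step 1: 3 new —
  {p,q,t}  = ᶜ of {r,s,u}
  {r,s,t,u}  = ᶜ of {p,q}
  {p,q,r,s,u}  = {p,q} ∪ {r,s,u}
  |family| = 7
Step 2 (1 new):
  {t}  = ᶜ of {p,q,r,s,u}
  |family| = 8
After Step 3 the family is unchanged; done.

Hence σ(ℰ) has 8 members: { {}, {t}, {p,q}, {p,q,t}, {r,s,u}, {r,s,t,u}, {p,q,r,s,u}, X }.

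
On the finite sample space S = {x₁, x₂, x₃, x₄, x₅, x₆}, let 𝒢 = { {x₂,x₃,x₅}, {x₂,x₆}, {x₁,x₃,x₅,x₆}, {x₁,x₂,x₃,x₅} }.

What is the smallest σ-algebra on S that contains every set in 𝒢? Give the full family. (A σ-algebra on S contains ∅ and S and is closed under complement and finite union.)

Take S₀ = 𝒢 ∪ {∅, S} = { ∅, {x₂,x₆}, {x₂,x₃,x₅}, {x₁,x₂,x₃,x₅}, {x₁,x₃,x₅,x₆}, S }.
Pass 1: 6 new —
  {x₂,x₄}  = S∖{x₁,x₃,x₅,x₆}
  {x₄,x₆}  = S∖{x₁,x₂,x₃,x₅}
  {x₁,x₄,x₆}  = S∖{x₂,x₃,x₅}
  {x₁,x₃,x₄,x₅}  = S∖{x₂,x₆}
  {x₂,x₃,x₅,x₆}  = {x₂,x₃,x₅} ∪ {x₂,x₆}
  {x₁,x₂,x₃,x₅,x₆}  = {x₁,x₃,x₅,x₆} ∪ {x₂,x₃,x₅}
  [12 total]
Pass 2. New:
  {x₄}  = S∖{x₁,x₂,x₃,x₅,x₆}
  {x₁,x₄}  = S∖{x₂,x₃,x₅,x₆}
  {x₂,x₄,x₆}  = {x₂,x₆} ∪ {x₄,x₆}
  {x₁,x₂,x₄,x₆}  = {x₂,x₆} ∪ {x₁,x₄,x₆}
  {x₂,x₃,x₄,x₅}  = {x₂,x₃,x₅} ∪ {x₂,x₄}
  {x₁,x₂,x₃,x₄,x₅}  = {x₂,x₃,x₅} ∪ {x₁,x₃,x₄,x₅}
  {x₁,x₃,x₄,x₅,x₆}  = {x₁,x₃,x₅,x₆} ∪ {x₁,x₄,x₆}
  {x₂,x₃,x₄,x₅,x₆}  = {x₂,x₃,x₅} ∪ {x₄,x₆}
  [20 total]
Pass 3: +7 →
  {x₁}  = S∖{x₂,x₃,x₄,x₅,x₆}
  {x₂}  = S∖{x₁,x₃,x₄,x₅,x₆}
  {x₆}  = S∖{x₁,x₂,x₃,x₄,x₅}
  {x₁,x₆}  = S∖{x₂,x₃,x₄,x₅}
  {x₃,x₅}  = S∖{x₁,x₂,x₄,x₆}
  {x₁,x₂,x₄}  = {x₁,x₄} ∪ {x₂,x₄}
  {x₁,x₃,x₅}  = S∖{x₂,x₄,x₆}
  [27 total]
Pass 4: 5 new —
  {x₁,x₂}  = {x₁} ∪ {x₂}
  {x₁,x₂,x₆}  = {x₁} ∪ {x₂,x₆}
  {x₃,x₄,x₅}  = {x₄} ∪ {x₃,x₅}
  {x₃,x₅,x₆}  = S∖{x₁,x₂,x₄}
  {x₃,x₄,x₅,x₆}  = {x₃,x₅} ∪ {x₄,x₆}
  [32 total]
Pass 5 adds nothing — fixpoint reached.

|σ(𝒢)| = 32.  σ(𝒢) = { ∅, {x₁}, {x₂}, {x₄}, {x₆}, {x₁,x₂}, {x₁,x₄}, {x₁,x₆}, {x₂,x₄}, {x₂,x₆}, {x₃,x₅}, {x₄,x₆}, {x₁,x₂,x₄}, {x₁,x₂,x₆}, {x₁,x₃,x₅}, {x₁,x₄,x₆}, {x₂,x₃,x₅}, {x₂,x₄,x₆}, {x₃,x₄,x₅}, {x₃,x₅,x₆}, {x₁,x₂,x₃,x₅}, {x₁,x₂,x₄,x₆}, {x₁,x₃,x₄,x₅}, {x₁,x₃,x₅,x₆}, {x₂,x₃,x₄,x₅}, {x₂,x₃,x₅,x₆}, {x₃,x₄,x₅,x₆}, {x₁,x₂,x₃,x₄,x₅}, {x₁,x₂,x₃,x₅,x₆}, {x₁,x₃,x₄,x₅,x₆}, {x₂,x₃,x₄,x₅,x₆}, S }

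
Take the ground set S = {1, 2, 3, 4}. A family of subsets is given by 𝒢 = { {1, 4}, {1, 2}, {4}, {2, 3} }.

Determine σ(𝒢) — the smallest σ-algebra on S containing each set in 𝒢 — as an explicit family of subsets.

Take S₀ = 𝒢 ∪ {∅, S} = { {}, {4}, {1, 2}, {1, 4}, {2, 3}, S }.
Iteration 1. New:
  {3, 4}  = complement {1, 2}
  {1, 2, 3}  = complement {4}
  {1, 2, 4}  = {1, 4} ∪ {1, 2}
  {2, 3, 4}  = {2, 3} ∪ {4}
  (now 10)
Iteration 2 adds 3:
  {1}  = complement {2, 3, 4}
  {3}  = complement {1, 2, 4}
  {1, 3, 4}  = {3, 4} ∪ {1, 4}
  (now 13)
Iteration 3: 2 new —
  {2}  = complement {1, 3, 4}
  {1, 3}  = {3} ∪ {1}
  (now 15)
Iteration 4: 1 new —
  {2, 4}  = complement {1, 3}
  (now 16)
Iteration 5: no new sets; the family is a σ-algebra.

Hence σ(𝒢) has 16 members: { {}, {1}, {2}, {3}, {4}, {1, 2}, {1, 3}, {1, 4}, {2, 3}, {2, 4}, {3, 4}, {1, 2, 3}, {1, 2, 4}, {1, 3, 4}, {2, 3, 4}, S }.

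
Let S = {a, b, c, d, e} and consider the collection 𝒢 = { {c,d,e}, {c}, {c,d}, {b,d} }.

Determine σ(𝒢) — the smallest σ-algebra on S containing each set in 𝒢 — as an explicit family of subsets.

Answer: σ(𝒢) = { ∅, {a}, {b}, {c}, {d}, {e}, {a,b}, {a,c}, {a,d}, {a,e}, {b,c}, {b,d}, {b,e}, {c,d}, {c,e}, {d,e}, {a,b,c}, {a,b,d}, {a,b,e}, {a,c,d}, {a,c,e}, {a,d,e}, {b,c,d}, {b,c,e}, {b,d,e}, {c,d,e}, {a,b,c,d}, {a,b,c,e}, {a,b,d,e}, {a,c,d,e}, {b,c,d,e}, S }

Derivation:
Seed the family with 𝒢 together with ∅ and S: { ∅, {c}, {b,d}, {c,d}, {c,d,e}, S }.
Round 1 (6 new):
  {a,b}  = ᶜ of {c,d,e}
  {a,b,e}  = ᶜ of {c,d}
  {a,c,e}  = ᶜ of {b,d}
  {b,c,d}  = {c} ∪ {b,d}
  {a,b,d,e}  = ᶜ of {c}
  {b,c,d,e}  = {c,d,e} ∪ {b,d}
  — 12 sets.
Round 2 adds 7:
  {a}  = ᶜ of {b,c,d,e}
  {a,e}  = ᶜ of {b,c,d}
  {a,b,c}  = {a,b} ∪ {c}
  {a,b,d}  = {a,b} ∪ {b,d}
  {a,b,c,d}  = {c,d} ∪ {a,b}
  {a,b,c,e}  = {a,b} ∪ {a,c,e}
  {a,c,d,e}  = {c,d,e} ∪ {a,c,e}
  — 19 sets.
Round 3: +7 →
  {b}  = ᶜ of {a,c,d,e}
  {d}  = ᶜ of {a,b,c,e}
  {e}  = ᶜ of {a,b,c,d}
  {a,c}  = {c} ∪ {a}
  {c,e}  = ᶜ of {a,b,d}
  {d,e}  = ᶜ of {a,b,c}
  {a,c,d}  = {c,d} ∪ {a}
  — 26 sets.
Round 4 (6 new):
  {a,d}  = {d} ∪ {a}
  {b,c}  = {b} ∪ {c}
  {b,e}  = ᶜ of {a,c,d}
  {a,d,e}  = {d,e} ∪ {a,e}
  {b,c,e}  = {b} ∪ {c,e}
  {b,d,e}  = ᶜ of {a,c}
  — 32 sets.
Round 5 adds nothing — fixpoint reached.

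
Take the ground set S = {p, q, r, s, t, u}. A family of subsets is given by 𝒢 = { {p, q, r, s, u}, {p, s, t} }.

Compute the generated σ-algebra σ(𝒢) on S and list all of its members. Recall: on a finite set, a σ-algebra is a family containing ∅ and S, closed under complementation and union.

σ(𝒢) = { ∅, {t}, {p, s}, {p, s, t}, {q, r, u}, {q, r, t, u}, {p, q, r, s, u}, S }

Working:
Seed the family with 𝒢 together with ∅ and S: { ∅, {p, s, t}, {p, q, r, s, u}, S }.
Pass 1 (2 new):
  {t}  = ᶜ of {p, q, r, s, u}
  {q, r, u}  = ᶜ of {p, s, t}
Pass 2 (1 new):
  {q, r, t, u}  = {q, r, u} ∪ {t}
Pass 3: 1 new —
  {p, s}  = ᶜ of {q, r, t, u}
Pass 4 adds nothing — fixpoint reached.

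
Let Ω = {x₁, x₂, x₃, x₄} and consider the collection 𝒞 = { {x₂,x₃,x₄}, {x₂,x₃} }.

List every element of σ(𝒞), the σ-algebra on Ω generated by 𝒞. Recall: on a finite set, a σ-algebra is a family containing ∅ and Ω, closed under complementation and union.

σ(𝒞) = { {}, {x₁}, {x₄}, {x₁,x₄}, {x₂,x₃}, {x₁,x₂,x₃}, {x₂,x₃,x₄}, Ω }

Trace:
Seed the family with 𝒞 together with ∅ and Ω: { {}, {x₂,x₃}, {x₂,x₃,x₄}, Ω }.
Step 1. New:
  {x₁}  = Ω∖{x₂,x₃,x₄}
  {x₁,x₄}  = Ω∖{x₂,x₃}
  (now 6)
Step 2: +1 →
  {x₁,x₂,x₃}  = {x₂,x₃} ∪ {x₁}
  (now 7)
Step 3. New:
  {x₄}  = Ω∖{x₁,x₂,x₃}
  (now 8)
Step 4: no new sets; the family is a σ-algebra.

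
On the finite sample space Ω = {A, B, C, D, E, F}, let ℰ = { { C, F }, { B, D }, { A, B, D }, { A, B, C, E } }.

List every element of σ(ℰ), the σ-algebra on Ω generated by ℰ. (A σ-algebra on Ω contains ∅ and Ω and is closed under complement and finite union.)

|σ(ℰ)| = 64.  σ(ℰ) = { {  }, { A }, { B }, { C }, { D }, { E }, { F }, { A, B }, { A, C }, { A, D }, { A, E }, { A, F }, { B, C }, { B, D }, { B, E }, { B, F }, { C, D }, { C, E }, { C, F }, { D, E }, { D, F }, { E, F }, { A, B, C }, { A, B, D }, { A, B, E }, { A, B, F }, { A, C, D }, { A, C, E }, { A, C, F }, { A, D, E }, { A, D, F }, { A, E, F }, { B, C, D }, { B, C, E }, { B, C, F }, { B, D, E }, { B, D, F }, { B, E, F }, { C, D, E }, { C, D, F }, { C, E, F }, { D, E, F }, { A, B, C, D }, { A, B, C, E }, { A, B, C, F }, { A, B, D, E }, { A, B, D, F }, { A, B, E, F }, { A, C, D, E }, { A, C, D, F }, { A, C, E, F }, { A, D, E, F }, { B, C, D, E }, { B, C, D, F }, { B, C, E, F }, { B, D, E, F }, { C, D, E, F }, { A, B, C, D, E }, { A, B, C, D, F }, { A, B, C, E, F }, { A, B, D, E, F }, { A, C, D, E, F }, { B, C, D, E, F }, Ω }

Trace:
Initial family (6 sets): { {  }, { B, D }, { C, F }, { A, B, D }, { A, B, C, E }, Ω }.
Round 1 adds 8:
  { D, F }  = Ω∖{ A, B, C, E }
  { C, E, F }  = Ω∖{ A, B, D }
  { A, B, D, E }  = Ω∖{ C, F }
  { A, C, E, F }  = Ω∖{ B, D }
  { B, C, D, F }  = { C, F } ∪ { B, D }
  { A, B, C, D, E }  = { B, D } ∪ { A, B, C, E }
  { A, B, C, D, F }  = { C, F } ∪ { A, B, D }
  { A, B, C, E, F }  = { C, F } ∪ { A, B, C, E }
  — 14 sets.
Round 2: 11 new —
  { D }  = Ω∖{ A, B, C, E, F }
  { E }  = Ω∖{ A, B, C, D, F }
  { F }  = Ω∖{ A, B, C, D, E }
  { A, E }  = Ω∖{ B, C, D, F }
  { B, D, F }  = { D, F } ∪ { B, D }
  { C, D, F }  = { C, F } ∪ { D, F }
  { A, B, D, F }  = { A, B, D } ∪ { D, F }
  { C, D, E, F }  = { C, E, F } ∪ { D, F }
  { A, B, D, E, F }  = { A, B, D, E } ∪ { D, F }
  { A, C, D, E, F }  = { A, C, E, F } ∪ { D, F }
  { B, C, D, E, F }  = { B, C, D, F } ∪ { C, E, F }
  — 25 sets.
Round 3 adds 15:
  { A }  = Ω∖{ B, C, D, E, F }
  { B }  = Ω∖{ A, C, D, E, F }
  { C }  = Ω∖{ A, B, D, E, F }
  { A, B }  = Ω∖{ C, D, E, F }
  { C, E }  = Ω∖{ A, B, D, F }
  { D, E }  = { E } ∪ { D }
  { E, F }  = { F } ∪ { E }
  { A, B, E }  = Ω∖{ C, D, F }
  { A, C, E }  = Ω∖{ B, D, F }
  { A, D, E }  = { A, E } ∪ { D }
  { A, E, F }  = { A, E } ∪ { F }
  { B, D, E }  = { B, D } ∪ { E }
  { D, E, F }  = { D, F } ∪ { E }
  { A, D, E, F }  = { A, E } ∪ { D, F }
  { B, D, E, F }  = { B, D, F } ∪ { E }
  — 40 sets.
Round 4: +23 →
  { A, C }  = Ω∖{ B, D, E, F }
  { A, D }  = { D } ∪ { A }
  { A, F }  = { A } ∪ { F }
  { B, C }  = Ω∖{ A, D, E, F }
  { B, E }  = { B } ∪ { E }
  { B, F }  = { B } ∪ { F }
  { C, D }  = { C } ∪ { D }
  { A, B, C }  = Ω∖{ D, E, F }
  { A, B, F }  = { A, B } ∪ { F }
  { A, C, F }  = Ω∖{ B, D, E }
  { A, D, F }  = { A } ∪ { D, F }
  { B, C, D }  = Ω∖{ A, E, F }
  { B, C, E }  = { B } ∪ { C, E }
  { B, C, F }  = Ω∖{ A, D, E }
  { B, E, F }  = { B } ∪ { E, F }
  { C, D, E }  = { D, E } ∪ { C, E }
  { A, B, C, D }  = Ω∖{ E, F }
  { A, B, C, F }  = Ω∖{ D, E }
  { A, B, E, F }  = { B } ∪ { A, E, F }
  { A, C, D, E }  = { A, C, E } ∪ { D, E }
  { A, C, D, F }  = { A } ∪ { C, D, F }
  { B, C, D, E }  = { C, E } ∪ { B, D, E }
  { B, C, E, F }  = { B } ∪ { C, E, F }
  — 63 sets.
Round 5. New:
  { A, C, D }  = Ω∖{ B, E, F }
  — 64 sets.
Round 6: stable.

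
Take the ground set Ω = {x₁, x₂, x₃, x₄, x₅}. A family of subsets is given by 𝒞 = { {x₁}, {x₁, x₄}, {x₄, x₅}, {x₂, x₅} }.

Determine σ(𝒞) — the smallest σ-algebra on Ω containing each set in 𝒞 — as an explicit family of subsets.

Answer: σ(𝒞) = { {}, {x₁}, {x₂}, {x₃}, {x₄}, {x₅}, {x₁, x₂}, {x₁, x₃}, {x₁, x₄}, {x₁, x₅}, {x₂, x₃}, {x₂, x₄}, {x₂, x₅}, {x₃, x₄}, {x₃, x₅}, {x₄, x₅}, {x₁, x₂, x₃}, {x₁, x₂, x₄}, {x₁, x₂, x₅}, {x₁, x₃, x₄}, {x₁, x₃, x₅}, {x₁, x₄, x₅}, {x₂, x₃, x₄}, {x₂, x₃, x₅}, {x₂, x₄, x₅}, {x₃, x₄, x₅}, {x₁, x₂, x₃, x₄}, {x₁, x₂, x₃, x₅}, {x₁, x₂, x₄, x₅}, {x₁, x₃, x₄, x₅}, {x₂, x₃, x₄, x₅}, Ω }

Working:
Begin from { {}, {x₁}, {x₁, x₄}, {x₂, x₅}, {x₄, x₅}, Ω } (that is, 𝒞 plus ∅ and Ω).
Round 1 (8 new):
  {x₁, x₂, x₃}  = complement {x₄, x₅}
  {x₁, x₂, x₅}  = {x₂, x₅} ∪ {x₁}
  {x₁, x₃, x₄}  = complement {x₂, x₅}
  {x₁, x₄, x₅}  = {x₄, x₅} ∪ {x₁, x₄}
  {x₂, x₃, x₅}  = complement {x₁, x₄}
  {x₂, x₄, x₅}  = {x₄, x₅} ∪ {x₂, x₅}
  {x₁, x₂, x₄, x₅}  = {x₂, x₅} ∪ {x₁, x₄}
  {x₂, x₃, x₄, x₅}  = complement {x₁}
  (now 14)
Round 2 (7 new):
  {x₃}  = complement {x₁, x₂, x₄, x₅}
  {x₁, x₃}  = complement {x₂, x₄, x₅}
  {x₂, x₃}  = complement {x₁, x₄, x₅}
  {x₃, x₄}  = complement {x₁, x₂, x₅}
  {x₁, x₂, x₃, x₄}  = {x₁, x₂, x₃} ∪ {x₁, x₃, x₄}
  {x₁, x₂, x₃, x₅}  = {x₂, x₅} ∪ {x₁, x₂, x₃}
  {x₁, x₃, x₄, x₅}  = {x₁, x₄, x₅} ∪ {x₁, x₃, x₄}
  (now 21)
Round 3: 5 new —
  {x₂}  = complement {x₁, x₃, x₄, x₅}
  {x₄}  = complement {x₁, x₂, x₃, x₅}
  {x₅}  = complement {x₁, x₂, x₃, x₄}
  {x₂, x₃, x₄}  = {x₃, x₄} ∪ {x₂, x₃}
  {x₃, x₄, x₅}  = {x₃, x₄} ∪ {x₄, x₅}
  (now 26)
Round 4. New:
  {x₁, x₂}  = complement {x₃, x₄, x₅}
  {x₁, x₅}  = complement {x₂, x₃, x₄}
  {x₂, x₄}  = {x₂} ∪ {x₄}
  {x₃, x₅}  = {x₅} ∪ {x₃}
  {x₁, x₂, x₄}  = {x₂} ∪ {x₁, x₄}
  {x₁, x₃, x₅}  = {x₅} ∪ {x₁, x₃}
  (now 32)
Round 5: closed — nothing new.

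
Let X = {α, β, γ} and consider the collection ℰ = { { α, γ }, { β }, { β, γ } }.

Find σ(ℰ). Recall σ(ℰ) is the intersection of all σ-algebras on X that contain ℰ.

|σ(ℰ)| = 8.  σ(ℰ) = { ∅, { α }, { β }, { γ }, { α, β }, { α, γ }, { β, γ }, X }

Check:
Start: ℰ ∪ {∅, X} = { ∅, { β }, { α, γ }, { β, γ }, X }.
Pass 1 adds 1:
  { α }  = complement { β, γ }
  (now 6)
Pass 2: 1 new —
  { α, β }  = { β } ∪ { α }
  (now 7)
Pass 3. New:
  { γ }  = complement { α, β }
  (now 8)
Pass 4: closed — nothing new.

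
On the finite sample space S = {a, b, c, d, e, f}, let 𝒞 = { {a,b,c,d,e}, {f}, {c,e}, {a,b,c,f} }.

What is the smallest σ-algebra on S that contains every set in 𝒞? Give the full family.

Seed the family with 𝒞 together with ∅ and S: { {}, {f}, {c,e}, {a,b,c,f}, {a,b,c,d,e}, S }.
Pass 1: +4 →
  {d,e}  = S∖{a,b,c,f}
  {c,e,f}  = {c,e} ∪ {f}
  {a,b,d,f}  = S∖{c,e}
  {a,b,c,e,f}  = {c,e} ∪ {a,b,c,f}
  (now 10)
Pass 2: 7 new —
  {d}  = S∖{a,b,c,e,f}
  {a,b,d}  = S∖{c,e,f}
  {c,d,e}  = {d,e} ∪ {c,e}
  {d,e,f}  = {f} ∪ {d,e}
  {c,d,e,f}  = {d,e} ∪ {c,e,f}
  {a,b,c,d,f}  = {a,b,d,f} ∪ {a,b,c,f}
  {a,b,d,e,f}  = {a,b,d,f} ∪ {d,e}
  (now 17)
Pass 3: 7 new —
  {c}  = S∖{a,b,d,e,f}
  {e}  = S∖{a,b,c,d,f}
  {a,b}  = S∖{c,d,e,f}
  {d,f}  = {d} ∪ {f}
  {a,b,c}  = S∖{d,e,f}
  {a,b,f}  = S∖{c,d,e}
  {a,b,d,e}  = {d,e} ∪ {a,b,d}
  (now 24)
Pass 4: 8 new —
  {c,d}  = {c} ∪ {d}
  {c,f}  = S∖{a,b,d,e}
  {e,f}  = {f} ∪ {e}
  {a,b,e}  = {a,b} ∪ {e}
  {c,d,f}  = {c} ∪ {d,f}
  {a,b,c,d}  = {a,b,c} ∪ {a,b,d}
  {a,b,c,e}  = S∖{d,f}
  {a,b,e,f}  = {e} ∪ {a,b,f}
  (now 32)
Pass 5: closed — nothing new.

|σ(𝒞)| = 32.  σ(𝒞) = { {}, {c}, {d}, {e}, {f}, {a,b}, {c,d}, {c,e}, {c,f}, {d,e}, {d,f}, {e,f}, {a,b,c}, {a,b,d}, {a,b,e}, {a,b,f}, {c,d,e}, {c,d,f}, {c,e,f}, {d,e,f}, {a,b,c,d}, {a,b,c,e}, {a,b,c,f}, {a,b,d,e}, {a,b,d,f}, {a,b,e,f}, {c,d,e,f}, {a,b,c,d,e}, {a,b,c,d,f}, {a,b,c,e,f}, {a,b,d,e,f}, S }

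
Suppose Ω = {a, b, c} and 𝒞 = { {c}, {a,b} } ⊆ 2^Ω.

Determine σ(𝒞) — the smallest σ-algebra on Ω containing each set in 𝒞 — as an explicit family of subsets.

Begin from { ∅, {c}, {a,b}, Ω } (that is, 𝒞 plus ∅ and Ω).
Iteration 1: already closed under ᶜ and ∪.

|σ(𝒞)| = 4.  σ(𝒞) = { ∅, {c}, {a,b}, Ω }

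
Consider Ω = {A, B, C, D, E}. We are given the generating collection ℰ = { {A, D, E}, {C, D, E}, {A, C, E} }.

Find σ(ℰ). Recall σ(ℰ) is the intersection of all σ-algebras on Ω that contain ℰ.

Initial family (5 sets): { {}, {A, C, E}, {A, D, E}, {C, D, E}, Ω }.
Step 1: +4 →
  {A, B}  = complement {C, D, E}
  {B, C}  = complement {A, D, E}
  {B, D}  = complement {A, C, E}
  {A, C, D, E}  = {A, D, E} ∪ {C, D, E}
Step 2 (7 new):
  {B}  = complement {A, C, D, E}
  {A, B, C}  = {A, B} ∪ {B, C}
  {A, B, D}  = {A, B} ∪ {B, D}
  {B, C, D}  = {B, C} ∪ {B, D}
  {A, B, C, E}  = {A, B} ∪ {A, C, E}
  {A, B, D, E}  = {A, D, E} ∪ {A, B}
  {B, C, D, E}  = {C, D, E} ∪ {B, C}
Step 3: 7 new —
  {A}  = complement {B, C, D, E}
  {C}  = complement {A, B, D, E}
  {D}  = complement {A, B, C, E}
  {A, E}  = complement {B, C, D}
  {C, E}  = complement {A, B, D}
  {D, E}  = complement {A, B, C}
  {A, B, C, D}  = {A, B, D} ∪ {B, C}
Step 4. New:
  {E}  = complement {A, B, C, D}
  {A, C}  = {C} ∪ {A}
  {A, D}  = {D} ∪ {A}
  {C, D}  = {C} ∪ {D}
  {A, B, E}  = {A, B} ∪ {A, E}
  {B, C, E}  = {B} ∪ {C, E}
  {B, D, E}  = {B} ∪ {D, E}
Step 5 adds 2:
  {B, E}  = {B} ∪ {E}
  {A, C, D}  = {C, D} ∪ {A, D}
Step 6: already closed under ᶜ and ∪.

Therefore σ(ℰ) = { {}, {A}, {B}, {C}, {D}, {E}, {A, B}, {A, C}, {A, D}, {A, E}, {B, C}, {B, D}, {B, E}, {C, D}, {C, E}, {D, E}, {A, B, C}, {A, B, D}, {A, B, E}, {A, C, D}, {A, C, E}, {A, D, E}, {B, C, D}, {B, C, E}, {B, D, E}, {C, D, E}, {A, B, C, D}, {A, B, C, E}, {A, B, D, E}, {A, C, D, E}, {B, C, D, E}, Ω } (|σ(ℰ)| = 32).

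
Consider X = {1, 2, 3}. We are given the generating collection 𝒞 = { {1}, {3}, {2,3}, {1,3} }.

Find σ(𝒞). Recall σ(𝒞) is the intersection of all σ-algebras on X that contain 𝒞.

|σ(𝒞)| = 8.  σ(𝒞) = { {}, {1}, {2}, {3}, {1,2}, {1,3}, {2,3}, X }

Trace:
Initial family (6 sets): { {}, {1}, {3}, {1,3}, {2,3}, X }.
Iteration 1 adds 2:
  {2}  = ᶜ of {1,3}
  {1,2}  = ᶜ of {3}
  |family| = 8
Iteration 2: closed — nothing new.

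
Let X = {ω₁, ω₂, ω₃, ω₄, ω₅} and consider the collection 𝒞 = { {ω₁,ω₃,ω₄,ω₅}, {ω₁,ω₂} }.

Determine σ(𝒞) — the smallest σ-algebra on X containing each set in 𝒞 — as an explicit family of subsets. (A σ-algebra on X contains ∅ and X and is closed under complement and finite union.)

Seed the family with 𝒞 together with ∅ and X: { ∅, {ω₁,ω₂}, {ω₁,ω₃,ω₄,ω₅}, X }.
Step 1 (2 new):
  {ω₂}  = ᶜ of {ω₁,ω₃,ω₄,ω₅}
  {ω₃,ω₄,ω₅}  = ᶜ of {ω₁,ω₂}
  (now 6)
Step 2 adds 1:
  {ω₂,ω₃,ω₄,ω₅}  = {ω₃,ω₄,ω₅} ∪ {ω₂}
  (now 7)
Step 3 (1 new):
  {ω₁}  = ᶜ of {ω₂,ω₃,ω₄,ω₅}
  (now 8)
Step 4 adds nothing — fixpoint reached.

Hence σ(𝒞) has 8 members: { ∅, {ω₁}, {ω₂}, {ω₁,ω₂}, {ω₃,ω₄,ω₅}, {ω₁,ω₃,ω₄,ω₅}, {ω₂,ω₃,ω₄,ω₅}, X }.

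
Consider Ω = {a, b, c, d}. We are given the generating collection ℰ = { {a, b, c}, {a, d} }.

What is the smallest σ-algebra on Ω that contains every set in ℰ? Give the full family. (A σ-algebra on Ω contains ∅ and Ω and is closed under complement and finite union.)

σ(ℰ) (8 sets): { {}, {a}, {d}, {a, d}, {b, c}, {a, b, c}, {b, c, d}, Ω }

Check:
Start: ℰ ∪ {∅, Ω} = { {}, {a, d}, {a, b, c}, Ω }.
Pass 1: +2 →
  {d}  = {a, b, c}ᶜ
  {b, c}  = {a, d}ᶜ
  [6 total]
Pass 2. New:
  {b, c, d}  = {b, c} ∪ {d}
  [7 total]
Pass 3 (1 new):
  {a}  = {b, c, d}ᶜ
  [8 total]
Pass 4: already closed under ᶜ and ∪.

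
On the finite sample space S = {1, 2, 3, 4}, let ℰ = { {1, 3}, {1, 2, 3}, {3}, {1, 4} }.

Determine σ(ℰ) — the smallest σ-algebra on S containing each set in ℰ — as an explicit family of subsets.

Initial family (6 sets): { {}, {3}, {1, 3}, {1, 4}, {1, 2, 3}, S }.
Round 1: 5 new —
  {4}  = S∖{1, 2, 3}
  {2, 3}  = S∖{1, 4}
  {2, 4}  = S∖{1, 3}
  {1, 2, 4}  = S∖{3}
  {1, 3, 4}  = {3} ∪ {1, 4}
Round 2. New:
  {2}  = S∖{1, 3, 4}
  {3, 4}  = {3} ∪ {4}
  {2, 3, 4}  = {3} ∪ {2, 4}
Round 3: +2 →
  {1}  = S∖{2, 3, 4}
  {1, 2}  = S∖{3, 4}
After Round 4 the family is unchanged; done.

Hence σ(ℰ) has 16 members: { {}, {1}, {2}, {3}, {4}, {1, 2}, {1, 3}, {1, 4}, {2, 3}, {2, 4}, {3, 4}, {1, 2, 3}, {1, 2, 4}, {1, 3, 4}, {2, 3, 4}, S }.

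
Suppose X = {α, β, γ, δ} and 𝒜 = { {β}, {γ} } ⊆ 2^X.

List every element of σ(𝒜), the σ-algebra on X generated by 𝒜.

σ(𝒜) = { {}, {β}, {γ}, {α, δ}, {β, γ}, {α, β, δ}, {α, γ, δ}, X }

Working:
Start: 𝒜 ∪ {∅, X} = { {}, {β}, {γ}, X }.
Step 1: +3 →
  {β, γ}  = {γ} ∪ {β}
  {α, β, δ}  = complement {γ}
  {α, γ, δ}  = complement {β}
  [7 total]
Step 2: 1 new —
  {α, δ}  = complement {β, γ}
  [8 total]
After Step 3 the family is unchanged; done.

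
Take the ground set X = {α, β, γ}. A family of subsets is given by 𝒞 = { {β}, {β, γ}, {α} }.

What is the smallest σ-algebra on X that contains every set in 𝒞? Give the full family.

|σ(𝒞)| = 8.  σ(𝒞) = { {}, {α}, {β}, {γ}, {α, β}, {α, γ}, {β, γ}, X }

Check:
Take S₀ = 𝒞 ∪ {∅, X} = { {}, {α}, {β}, {β, γ}, X }.
Iteration 1. New:
  {α, β}  = {β} ∪ {α}
  {α, γ}  = {β}ᶜ
  |family| = 7
Iteration 2 adds 1:
  {γ}  = {α, β}ᶜ
  |family| = 8
Iteration 3: closed — nothing new.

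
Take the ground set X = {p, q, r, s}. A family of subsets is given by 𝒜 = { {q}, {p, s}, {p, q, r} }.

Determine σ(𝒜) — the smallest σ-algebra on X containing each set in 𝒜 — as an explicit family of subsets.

Answer: σ(𝒜) = { {}, {p}, {q}, {r}, {s}, {p, q}, {p, r}, {p, s}, {q, r}, {q, s}, {r, s}, {p, q, r}, {p, q, s}, {p, r, s}, {q, r, s}, X }

Derivation:
Initial family (5 sets): { {}, {q}, {p, s}, {p, q, r}, X }.
Pass 1: 4 new —
  {s}  = {p, q, r}ᶜ
  {q, r}  = {p, s}ᶜ
  {p, q, s}  = {p, s} ∪ {q}
  {p, r, s}  = {q}ᶜ
  — 9 sets.
Pass 2: +3 →
  {r}  = {p, q, s}ᶜ
  {q, s}  = {q} ∪ {s}
  {q, r, s}  = {q, r} ∪ {s}
  — 12 sets.
Pass 3: 3 new —
  {p}  = {q, r, s}ᶜ
  {p, r}  = {q, s}ᶜ
  {r, s}  = {r} ∪ {s}
  — 15 sets.
Pass 4. New:
  {p, q}  = {r, s}ᶜ
  — 16 sets.
Pass 5: no new sets; the family is a σ-algebra.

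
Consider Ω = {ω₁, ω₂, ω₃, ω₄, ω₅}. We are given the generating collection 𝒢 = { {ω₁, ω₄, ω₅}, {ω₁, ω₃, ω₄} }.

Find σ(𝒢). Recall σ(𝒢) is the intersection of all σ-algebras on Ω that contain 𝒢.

|σ(𝒢)| = 16.  σ(𝒢) = { {}, {ω₂}, {ω₃}, {ω₅}, {ω₁, ω₄}, {ω₂, ω₃}, {ω₂, ω₅}, {ω₃, ω₅}, {ω₁, ω₂, ω₄}, {ω₁, ω₃, ω₄}, {ω₁, ω₄, ω₅}, {ω₂, ω₃, ω₅}, {ω₁, ω₂, ω₃, ω₄}, {ω₁, ω₂, ω₄, ω₅}, {ω₁, ω₃, ω₄, ω₅}, Ω }

Trace:
Initial family (4 sets): { {}, {ω₁, ω₃, ω₄}, {ω₁, ω₄, ω₅}, Ω }.
Iteration 1 (3 new):
  {ω₂, ω₃}  = complement {ω₁, ω₄, ω₅}
  {ω₂, ω₅}  = complement {ω₁, ω₃, ω₄}
  {ω₁, ω₃, ω₄, ω₅}  = {ω₁, ω₃, ω₄} ∪ {ω₁, ω₄, ω₅}
  |family| = 7
Iteration 2: 4 new —
  {ω₂}  = complement {ω₁, ω₃, ω₄, ω₅}
  {ω₂, ω₃, ω₅}  = {ω₂, ω₅} ∪ {ω₂, ω₃}
  {ω₁, ω₂, ω₃, ω₄}  = {ω₁, ω₃, ω₄} ∪ {ω₂, ω₃}
  {ω₁, ω₂, ω₄, ω₅}  = {ω₁, ω₄, ω₅} ∪ {ω₂, ω₅}
  |family| = 11
Iteration 3. New:
  {ω₃}  = complement {ω₁, ω₂, ω₄, ω₅}
  {ω₅}  = complement {ω₁, ω₂, ω₃, ω₄}
  {ω₁, ω₄}  = complement {ω₂, ω₃, ω₅}
  |family| = 14
Iteration 4 adds 2:
  {ω₃, ω₅}  = {ω₃} ∪ {ω₅}
  {ω₁, ω₂, ω₄}  = {ω₁, ω₄} ∪ {ω₂}
  |family| = 16
Iteration 5: already closed under ᶜ and ∪.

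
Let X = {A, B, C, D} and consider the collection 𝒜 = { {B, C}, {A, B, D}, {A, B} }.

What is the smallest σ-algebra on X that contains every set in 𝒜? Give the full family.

Start: 𝒜 ∪ {∅, X} = { {}, {A, B}, {B, C}, {A, B, D}, X }.
Round 1: +4 →
  {C}  = ᶜ of {A, B, D}
  {A, D}  = ᶜ of {B, C}
  {C, D}  = ᶜ of {A, B}
  {A, B, C}  = {B, C} ∪ {A, B}
  |family| = 9
Round 2 adds 3:
  {D}  = ᶜ of {A, B, C}
  {A, C, D}  = {C, D} ∪ {A, D}
  {B, C, D}  = {C, D} ∪ {B, C}
  |family| = 12
Round 3 (2 new):
  {A}  = ᶜ of {B, C, D}
  {B}  = ᶜ of {A, C, D}
  |family| = 14
Round 4 (2 new):
  {A, C}  = {C} ∪ {A}
  {B, D}  = {D} ∪ {B}
  |family| = 16
Round 5: closed — nothing new.

Hence σ(𝒜) has 16 members: { {}, {A}, {B}, {C}, {D}, {A, B}, {A, C}, {A, D}, {B, C}, {B, D}, {C, D}, {A, B, C}, {A, B, D}, {A, C, D}, {B, C, D}, X }.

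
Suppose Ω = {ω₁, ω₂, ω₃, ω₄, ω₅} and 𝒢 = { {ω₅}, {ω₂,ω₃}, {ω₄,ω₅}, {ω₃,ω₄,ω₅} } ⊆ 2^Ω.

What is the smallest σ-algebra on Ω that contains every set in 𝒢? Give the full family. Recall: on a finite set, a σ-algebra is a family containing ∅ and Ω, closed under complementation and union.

|σ(𝒢)| = 32.  σ(𝒢) = { {}, {ω₁}, {ω₂}, {ω₃}, {ω₄}, {ω₅}, {ω₁,ω₂}, {ω₁,ω₃}, {ω₁,ω₄}, {ω₁,ω₅}, {ω₂,ω₃}, {ω₂,ω₄}, {ω₂,ω₅}, {ω₃,ω₄}, {ω₃,ω₅}, {ω₄,ω₅}, {ω₁,ω₂,ω₃}, {ω₁,ω₂,ω₄}, {ω₁,ω₂,ω₅}, {ω₁,ω₃,ω₄}, {ω₁,ω₃,ω₅}, {ω₁,ω₄,ω₅}, {ω₂,ω₃,ω₄}, {ω₂,ω₃,ω₅}, {ω₂,ω₄,ω₅}, {ω₃,ω₄,ω₅}, {ω₁,ω₂,ω₃,ω₄}, {ω₁,ω₂,ω₃,ω₅}, {ω₁,ω₂,ω₄,ω₅}, {ω₁,ω₃,ω₄,ω₅}, {ω₂,ω₃,ω₄,ω₅}, Ω }

Working:
Start: 𝒢 ∪ {∅, Ω} = { {}, {ω₅}, {ω₂,ω₃}, {ω₄,ω₅}, {ω₃,ω₄,ω₅}, Ω }.
Round 1 (6 new):
  {ω₁,ω₂}  = ᶜ of {ω₃,ω₄,ω₅}
  {ω₁,ω₂,ω₃}  = ᶜ of {ω₄,ω₅}
  {ω₁,ω₄,ω₅}  = ᶜ of {ω₂,ω₃}
  {ω₂,ω₃,ω₅}  = {ω₂,ω₃} ∪ {ω₅}
  {ω₁,ω₂,ω₃,ω₄}  = ᶜ of {ω₅}
  {ω₂,ω₃,ω₄,ω₅}  = {ω₄,ω₅} ∪ {ω₂,ω₃}
Round 2: +6 →
  {ω₁}  = ᶜ of {ω₂,ω₃,ω₄,ω₅}
  {ω₁,ω₄}  = ᶜ of {ω₂,ω₃,ω₅}
  {ω₁,ω₂,ω₅}  = {ω₁,ω₂} ∪ {ω₅}
  {ω₁,ω₂,ω₃,ω₅}  = {ω₁,ω₂,ω₃} ∪ {ω₅}
  {ω₁,ω₂,ω₄,ω₅}  = {ω₁,ω₄,ω₅} ∪ {ω₁,ω₂}
  {ω₁,ω₃,ω₄,ω₅}  = {ω₁,ω₄,ω₅} ∪ {ω₃,ω₄,ω₅}
Round 3: 6 new —
  {ω₂}  = ᶜ of {ω₁,ω₃,ω₄,ω₅}
  {ω₃}  = ᶜ of {ω₁,ω₂,ω₄,ω₅}
  {ω₄}  = ᶜ of {ω₁,ω₂,ω₃,ω₅}
  {ω₁,ω₅}  = {ω₅} ∪ {ω₁}
  {ω₃,ω₄}  = ᶜ of {ω₁,ω₂,ω₅}
  {ω₁,ω₂,ω₄}  = {ω₁,ω₂} ∪ {ω₁,ω₄}
Round 4: 8 new —
  {ω₁,ω₃}  = {ω₃} ∪ {ω₁}
  {ω₂,ω₄}  = {ω₂} ∪ {ω₄}
  {ω₂,ω₅}  = {ω₂} ∪ {ω₅}
  {ω₃,ω₅}  = ᶜ of {ω₁,ω₂,ω₄}
  {ω₁,ω₃,ω₄}  = {ω₃,ω₄} ∪ {ω₁,ω₄}
  {ω₁,ω₃,ω₅}  = {ω₃} ∪ {ω₁,ω₅}
  {ω₂,ω₃,ω₄}  = ᶜ of {ω₁,ω₅}
  {ω₂,ω₄,ω₅}  = {ω₂} ∪ {ω₄,ω₅}
Round 5 adds nothing — fixpoint reached.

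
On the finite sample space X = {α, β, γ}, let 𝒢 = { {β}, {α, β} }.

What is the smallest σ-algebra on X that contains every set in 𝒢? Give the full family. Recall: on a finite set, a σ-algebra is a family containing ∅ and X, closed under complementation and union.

|σ(𝒢)| = 8.  σ(𝒢) = { {}, {α}, {β}, {γ}, {α, β}, {α, γ}, {β, γ}, X }

Derivation:
Start: 𝒢 ∪ {∅, X} = { {}, {β}, {α, β}, X }.
Round 1: +2 →
  {γ}  = {α, β}ᶜ
  {α, γ}  = {β}ᶜ
Round 2: 1 new —
  {β, γ}  = {γ} ∪ {β}
Round 3 (1 new):
  {α}  = {β, γ}ᶜ
Round 4: no new sets; the family is a σ-algebra.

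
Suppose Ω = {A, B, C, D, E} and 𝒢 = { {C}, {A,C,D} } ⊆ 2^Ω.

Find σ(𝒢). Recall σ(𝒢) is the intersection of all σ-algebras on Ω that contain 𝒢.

Answer: σ(𝒢) = { ∅, {C}, {A,D}, {B,E}, {A,C,D}, {B,C,E}, {A,B,D,E}, Ω }

Working:
Seed the family with 𝒢 together with ∅ and Ω: { ∅, {C}, {A,C,D}, Ω }.
Pass 1 (2 new):
  {B,E}  = complement {A,C,D}
  {A,B,D,E}  = complement {C}
  — 6 sets.
Pass 2. New:
  {B,C,E}  = {C} ∪ {B,E}
  — 7 sets.
Pass 3 (1 new):
  {A,D}  = complement {B,C,E}
  — 8 sets.
Pass 4: already closed under ᶜ and ∪.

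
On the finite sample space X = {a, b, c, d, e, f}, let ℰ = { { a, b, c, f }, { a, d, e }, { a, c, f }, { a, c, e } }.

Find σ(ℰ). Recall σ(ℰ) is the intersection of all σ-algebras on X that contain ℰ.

σ(ℰ) = { {  }, { a }, { b }, { c }, { d }, { e }, { f }, { a, b }, { a, c }, { a, d }, { a, e }, { a, f }, { b, c }, { b, d }, { b, e }, { b, f }, { c, d }, { c, e }, { c, f }, { d, e }, { d, f }, { e, f }, { a, b, c }, { a, b, d }, { a, b, e }, { a, b, f }, { a, c, d }, { a, c, e }, { a, c, f }, { a, d, e }, { a, d, f }, { a, e, f }, { b, c, d }, { b, c, e }, { b, c, f }, { b, d, e }, { b, d, f }, { b, e, f }, { c, d, e }, { c, d, f }, { c, e, f }, { d, e, f }, { a, b, c, d }, { a, b, c, e }, { a, b, c, f }, { a, b, d, e }, { a, b, d, f }, { a, b, e, f }, { a, c, d, e }, { a, c, d, f }, { a, c, e, f }, { a, d, e, f }, { b, c, d, e }, { b, c, d, f }, { b, c, e, f }, { b, d, e, f }, { c, d, e, f }, { a, b, c, d, e }, { a, b, c, d, f }, { a, b, c, e, f }, { a, b, d, e, f }, { a, c, d, e, f }, { b, c, d, e, f }, X }

Working:
Take S₀ = ℰ ∪ {∅, X} = { {  }, { a, c, e }, { a, c, f }, { a, d, e }, { a, b, c, f }, X }.
Iteration 1 (8 new):
  { d, e }  = { a, b, c, f }ᶜ
  { b, c, f }  = { a, d, e }ᶜ
  { b, d, e }  = { a, c, f }ᶜ
  { b, d, f }  = { a, c, e }ᶜ
  { a, c, d, e }  = { a, d, e } ∪ { a, c, e }
  { a, c, e, f }  = { a, c, f } ∪ { a, c, e }
  { a, b, c, e, f }  = { a, c, e } ∪ { a, b, c, f }
  { a, c, d, e, f }  = { a, d, e } ∪ { a, c, f }
  |family| = 14
Iteration 2. New:
  { b }  = { a, c, d, e, f }ᶜ
  { d }  = { a, b, c, e, f }ᶜ
  { b, d }  = { a, c, e, f }ᶜ
  { b, f }  = { a, c, d, e }ᶜ
  { a, b, d, e }  = { a, d, e } ∪ { b, d, e }
  { b, c, d, f }  = { b, d, f } ∪ { b, c, f }
  { b, d, e, f }  = { b, d, f } ∪ { d, e }
  { a, b, c, d, e }  = { a, c, e } ∪ { b, d, e }
  { a, b, c, d, f }  = { b, d, f } ∪ { a, c, f }
  { a, b, d, e, f }  = { a, d, e } ∪ { b, d, f }
  { b, c, d, e, f }  = { b, c, f } ∪ { d, e }
  |family| = 25
Iteration 3 (9 new):
  { a }  = { b, c, d, e, f }ᶜ
  { c }  = { a, b, d, e, f }ᶜ
  { e }  = { a, b, c, d, f }ᶜ
  { f }  = { a, b, c, d, e }ᶜ
  { a, c }  = { b, d, e, f }ᶜ
  { a, e }  = { b, c, d, f }ᶜ
  { c, f }  = { a, b, d, e }ᶜ
  { a, b, c, e }  = { a, c, e } ∪ { b }
  { a, c, d, f }  = { a, c, f } ∪ { d }
  |family| = 34
Iteration 4 adds 28:
  { a, b }  = { a } ∪ { b }
  { a, d }  = { a } ∪ { d }
  { a, f }  = { a } ∪ { f }
  { b, c }  = { b } ∪ { c }
  { b, e }  = { a, c, d, f }ᶜ
  { c, d }  = { c } ∪ { d }
  { c, e }  = { e } ∪ { c }
  { d, f }  = { a, b, c, e }ᶜ
  { e, f }  = { f } ∪ { e }
  { a, b, c }  = { b } ∪ { a, c }
  { a, b, d }  = { a } ∪ { b, d }
  { a, b, e }  = { b } ∪ { a, e }
  { a, b, f }  = { a } ∪ { b, f }
  { a, c, d }  = { a, c } ∪ { d }
  { a, e, f }  = { f } ∪ { a, e }
  { b, c, d }  = { c } ∪ { b, d }
  { b, e, f }  = { b, f } ∪ { e }
  { c, d, e }  = { d, e } ∪ { c }
  { c, d, f }  = { c, f } ∪ { d }
  { c, e, f }  = { e } ∪ { c, f }
  { d, e, f }  = { f } ∪ { d, e }
  { a, b, c, d }  = { a, c } ∪ { b, d }
  { a, b, d, f }  = { b, d, f } ∪ { a }
  { a, b, e, f }  = { b, f } ∪ { a, e }
  { a, d, e, f }  = { a, d, e } ∪ { f }
  { b, c, d, e }  = { c } ∪ { b, d, e }
  { b, c, e, f }  = { b, c, f } ∪ { e }
  { c, d, e, f }  = { d, e } ∪ { c, f }
  |family| = 62
Iteration 5 adds 2:
  { a, d, f }  = { a, f } ∪ { a, d }
  { b, c, e }  = { b, e } ∪ { c, e }
  |family| = 64
Iteration 6: stable.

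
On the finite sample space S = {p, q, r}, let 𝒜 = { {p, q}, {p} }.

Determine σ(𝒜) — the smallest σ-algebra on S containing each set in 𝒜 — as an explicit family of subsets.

Initial family (4 sets): { {}, {p}, {p, q}, S }.
Round 1: +2 →
  {r}  = S∖{p, q}
  {q, r}  = S∖{p}
  [6 total]
Round 2: +1 →
  {p, r}  = {r} ∪ {p}
  [7 total]
Round 3 adds 1:
  {q}  = S∖{p, r}
  [8 total]
Round 4: already closed under ᶜ and ∪.

|σ(𝒜)| = 8.  σ(𝒜) = { {}, {p}, {q}, {r}, {p, q}, {p, r}, {q, r}, S }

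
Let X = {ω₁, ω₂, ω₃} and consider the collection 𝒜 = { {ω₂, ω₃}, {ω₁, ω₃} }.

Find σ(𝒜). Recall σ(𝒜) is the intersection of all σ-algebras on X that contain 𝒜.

σ(𝒜) (8 sets): { {}, {ω₁}, {ω₂}, {ω₃}, {ω₁, ω₂}, {ω₁, ω₃}, {ω₂, ω₃}, X }

Trace:
Seed the family with 𝒜 together with ∅ and X: { {}, {ω₁, ω₃}, {ω₂, ω₃}, X }.
Step 1 adds 2:
  {ω₁}  = complement {ω₂, ω₃}
  {ω₂}  = complement {ω₁, ω₃}
  [6 total]
Step 2 (1 new):
  {ω₁, ω₂}  = {ω₂} ∪ {ω₁}
  [7 total]
Step 3. New:
  {ω₃}  = complement {ω₁, ω₂}
  [8 total]
After Step 4 the family is unchanged; done.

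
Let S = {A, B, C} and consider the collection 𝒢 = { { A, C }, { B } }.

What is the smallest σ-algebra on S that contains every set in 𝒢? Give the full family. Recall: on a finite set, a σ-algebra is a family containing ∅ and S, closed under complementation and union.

Seed the family with 𝒢 together with ∅ and S: { {  }, { B }, { A, C }, S }.
After Iteration 1 the family is unchanged; done.

Therefore σ(𝒢) = { {  }, { B }, { A, C }, S } (|σ(𝒢)| = 4).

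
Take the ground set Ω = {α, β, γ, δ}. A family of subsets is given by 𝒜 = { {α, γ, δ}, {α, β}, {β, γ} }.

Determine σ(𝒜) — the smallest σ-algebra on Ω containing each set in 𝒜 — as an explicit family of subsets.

Take S₀ = 𝒜 ∪ {∅, Ω} = { {}, {α, β}, {β, γ}, {α, γ, δ}, Ω }.
Iteration 1. New:
  {β}  = Ω∖{α, γ, δ}
  {α, δ}  = Ω∖{β, γ}
  {γ, δ}  = Ω∖{α, β}
  {α, β, γ}  = {β, γ} ∪ {α, β}
  |family| = 9
Iteration 2. New:
  {δ}  = Ω∖{α, β, γ}
  {α, β, δ}  = {α, β} ∪ {α, δ}
  {β, γ, δ}  = {γ, δ} ∪ {β}
  |family| = 12
Iteration 3 (3 new):
  {α}  = Ω∖{β, γ, δ}
  {γ}  = Ω∖{α, β, δ}
  {β, δ}  = {δ} ∪ {β}
  |family| = 15
Iteration 4: 1 new —
  {α, γ}  = Ω∖{β, δ}
  |family| = 16
Iteration 5 adds nothing — fixpoint reached.

Therefore σ(𝒜) = { {}, {α}, {β}, {γ}, {δ}, {α, β}, {α, γ}, {α, δ}, {β, γ}, {β, δ}, {γ, δ}, {α, β, γ}, {α, β, δ}, {α, γ, δ}, {β, γ, δ}, Ω } (|σ(𝒜)| = 16).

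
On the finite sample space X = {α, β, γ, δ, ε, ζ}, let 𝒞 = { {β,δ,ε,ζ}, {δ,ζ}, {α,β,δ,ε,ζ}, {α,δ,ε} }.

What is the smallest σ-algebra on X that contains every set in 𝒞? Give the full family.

Begin from { {}, {δ,ζ}, {α,δ,ε}, {β,δ,ε,ζ}, {α,β,δ,ε,ζ}, X } (that is, 𝒞 plus ∅ and X).
Round 1 (5 new):
  {γ}  = X∖{α,β,δ,ε,ζ}
  {α,γ}  = X∖{β,δ,ε,ζ}
  {β,γ,ζ}  = X∖{α,δ,ε}
  {α,β,γ,ε}  = X∖{δ,ζ}
  {α,δ,ε,ζ}  = {α,δ,ε} ∪ {δ,ζ}
Round 2: 10 new —
  {β,γ}  = X∖{α,δ,ε,ζ}
  {γ,δ,ζ}  = {γ} ∪ {δ,ζ}
  {α,β,γ,ζ}  = {β,γ,ζ} ∪ {α,γ}
  {α,γ,δ,ε}  = {α,δ,ε} ∪ {γ}
  {α,γ,δ,ζ}  = {α,γ} ∪ {δ,ζ}
  {β,γ,δ,ζ}  = {β,γ,ζ} ∪ {δ,ζ}
  {α,β,γ,δ,ε}  = {α,δ,ε} ∪ {α,β,γ,ε}
  {α,β,γ,ε,ζ}  = {β,γ,ζ} ∪ {α,β,γ,ε}
  {α,γ,δ,ε,ζ}  = {α,δ,ε,ζ} ∪ {γ}
  {β,γ,δ,ε,ζ}  = {β,γ,ζ} ∪ {β,δ,ε,ζ}
Round 3. New:
  {α}  = X∖{β,γ,δ,ε,ζ}
  {β}  = X∖{α,γ,δ,ε,ζ}
  {δ}  = X∖{α,β,γ,ε,ζ}
  {ζ}  = X∖{α,β,γ,δ,ε}
  {α,ε}  = X∖{β,γ,δ,ζ}
  {β,ε}  = X∖{α,γ,δ,ζ}
  {β,ζ}  = X∖{α,γ,δ,ε}
  {δ,ε}  = X∖{α,β,γ,ζ}
  {α,β,γ}  = {α,γ} ∪ {β,γ}
  {α,β,ε}  = X∖{γ,δ,ζ}
  {α,β,γ,δ,ζ}  = {α,γ} ∪ {β,γ,δ,ζ}
Round 4: +26 →
  {ε}  = X∖{α,β,γ,δ,ζ}
  {α,β}  = {α} ∪ {β}
  {α,δ}  = {α} ∪ {δ}
  {α,ζ}  = {α} ∪ {ζ}
  {β,δ}  = {β} ∪ {δ}
  {γ,δ}  = {γ} ∪ {δ}
  {γ,ζ}  = {ζ} ∪ {γ}
  {α,β,ζ}  = {α} ∪ {β,ζ}
  {α,γ,δ}  = {α,γ} ∪ {δ}
  {α,γ,ε}  = {γ} ∪ {α,ε}
  {α,γ,ζ}  = {ζ} ∪ {α,γ}
  {α,δ,ζ}  = {α} ∪ {δ,ζ}
  {α,ε,ζ}  = {ζ} ∪ {α,ε}
  {β,γ,δ}  = {β,γ} ∪ {δ}
  {β,γ,ε}  = {β,ε} ∪ {γ}
  {β,δ,ε}  = {β,ε} ∪ {δ,ε}
  {β,δ,ζ}  = {β} ∪ {δ,ζ}
  {β,ε,ζ}  = {β,ε} ∪ {β,ζ}
  {γ,δ,ε}  = {δ,ε} ∪ {γ}
  {δ,ε,ζ}  = X∖{α,β,γ}
  {α,β,γ,δ}  = {α,β,γ} ∪ {δ}
  {α,β,δ,ε}  = {α,δ,ε} ∪ {β,ε}
  {α,β,ε,ζ}  = {β,ζ} ∪ {α,β,ε}
  {β,γ,δ,ε}  = {δ,ε} ∪ {β,γ}
  {β,γ,ε,ζ}  = {β,ε} ∪ {β,γ,ζ}
  {γ,δ,ε,ζ}  = {δ,ε} ∪ {γ,δ,ζ}
Round 5 (6 new):
  {γ,ε}  = {ε} ∪ {γ}
  {ε,ζ}  = X∖{α,β,γ,δ}
  {α,β,δ}  = {β} ∪ {α,δ}
  {γ,ε,ζ}  = {ε} ∪ {γ,ζ}
  {α,β,δ,ζ}  = {β,δ,ζ} ∪ {α,ζ}
  {α,γ,ε,ζ}  = X∖{β,δ}
Round 6: no new sets; the family is a σ-algebra.

|σ(𝒞)| = 64.  σ(𝒞) = { {}, {α}, {β}, {γ}, {δ}, {ε}, {ζ}, {α,β}, {α,γ}, {α,δ}, {α,ε}, {α,ζ}, {β,γ}, {β,δ}, {β,ε}, {β,ζ}, {γ,δ}, {γ,ε}, {γ,ζ}, {δ,ε}, {δ,ζ}, {ε,ζ}, {α,β,γ}, {α,β,δ}, {α,β,ε}, {α,β,ζ}, {α,γ,δ}, {α,γ,ε}, {α,γ,ζ}, {α,δ,ε}, {α,δ,ζ}, {α,ε,ζ}, {β,γ,δ}, {β,γ,ε}, {β,γ,ζ}, {β,δ,ε}, {β,δ,ζ}, {β,ε,ζ}, {γ,δ,ε}, {γ,δ,ζ}, {γ,ε,ζ}, {δ,ε,ζ}, {α,β,γ,δ}, {α,β,γ,ε}, {α,β,γ,ζ}, {α,β,δ,ε}, {α,β,δ,ζ}, {α,β,ε,ζ}, {α,γ,δ,ε}, {α,γ,δ,ζ}, {α,γ,ε,ζ}, {α,δ,ε,ζ}, {β,γ,δ,ε}, {β,γ,δ,ζ}, {β,γ,ε,ζ}, {β,δ,ε,ζ}, {γ,δ,ε,ζ}, {α,β,γ,δ,ε}, {α,β,γ,δ,ζ}, {α,β,γ,ε,ζ}, {α,β,δ,ε,ζ}, {α,γ,δ,ε,ζ}, {β,γ,δ,ε,ζ}, X }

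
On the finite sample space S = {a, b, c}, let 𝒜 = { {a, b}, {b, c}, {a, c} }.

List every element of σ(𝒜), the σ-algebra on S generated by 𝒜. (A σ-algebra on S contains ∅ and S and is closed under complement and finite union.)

σ(𝒜) (8 sets): { ∅, {a}, {b}, {c}, {a, b}, {a, c}, {b, c}, S }

Working:
Initial family (5 sets): { ∅, {a, b}, {a, c}, {b, c}, S }.
Pass 1: +3 →
  {a}  = S∖{b, c}
  {b}  = S∖{a, c}
  {c}  = S∖{a, b}
  [8 total]
Pass 2: closed — nothing new.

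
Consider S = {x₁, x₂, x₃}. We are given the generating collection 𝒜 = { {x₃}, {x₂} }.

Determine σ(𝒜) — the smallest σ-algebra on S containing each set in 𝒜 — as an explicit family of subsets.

Take S₀ = 𝒜 ∪ {∅, S} = { ∅, {x₂}, {x₃}, S }.
Pass 1. New:
  {x₁,x₂}  = complement {x₃}
  {x₁,x₃}  = complement {x₂}
  {x₂,x₃}  = {x₃} ∪ {x₂}
Pass 2. New:
  {x₁}  = complement {x₂,x₃}
Pass 3: already closed under ᶜ and ∪.

|σ(𝒜)| = 8.  σ(𝒜) = { ∅, {x₁}, {x₂}, {x₃}, {x₁,x₂}, {x₁,x₃}, {x₂,x₃}, S }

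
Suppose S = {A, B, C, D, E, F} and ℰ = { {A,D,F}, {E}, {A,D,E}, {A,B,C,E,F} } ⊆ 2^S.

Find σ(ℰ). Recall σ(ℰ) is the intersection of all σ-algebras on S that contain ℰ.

Initial family (6 sets): { {}, {E}, {A,D,E}, {A,D,F}, {A,B,C,E,F}, S }.
Step 1. New:
  {D}  = complement {A,B,C,E,F}
  {B,C,E}  = complement {A,D,F}
  {B,C,F}  = complement {A,D,E}
  {A,D,E,F}  = {A,D,E} ∪ {A,D,F}
  {A,B,C,D,F}  = complement {E}
Step 2: 6 new —
  {B,C}  = complement {A,D,E,F}
  {D,E}  = {E} ∪ {D}
  {B,C,D,E}  = {B,C,E} ∪ {D}
  {B,C,D,F}  = {B,C,F} ∪ {D}
  {B,C,E,F}  = {B,C,F} ∪ {E}
  {A,B,C,D,E}  = {A,D,E} ∪ {B,C,E}
Step 3. New:
  {F}  = complement {A,B,C,D,E}
  {A,D}  = complement {B,C,E,F}
  {A,E}  = complement {B,C,D,F}
  {A,F}  = complement {B,C,D,E}
  {B,C,D}  = {B,C} ∪ {D}
  {A,B,C,F}  = complement {D,E}
  {B,C,D,E,F}  = {D,E} ∪ {B,C,D,F}
Step 4: 7 new —
  {A}  = complement {B,C,D,E,F}
  {D,F}  = {F} ∪ {D}
  {E,F}  = {F} ∪ {E}
  {A,E,F}  = complement {B,C,D}
  {D,E,F}  = {F} ∪ {D,E}
  {A,B,C,D}  = {B,C,D} ∪ {A,D}
  {A,B,C,E}  = {B,C,E} ∪ {A,E}
Step 5: 1 new —
  {A,B,C}  = complement {D,E,F}
Step 6 adds nothing — fixpoint reached.

Hence σ(ℰ) has 32 members: { {}, {A}, {D}, {E}, {F}, {A,D}, {A,E}, {A,F}, {B,C}, {D,E}, {D,F}, {E,F}, {A,B,C}, {A,D,E}, {A,D,F}, {A,E,F}, {B,C,D}, {B,C,E}, {B,C,F}, {D,E,F}, {A,B,C,D}, {A,B,C,E}, {A,B,C,F}, {A,D,E,F}, {B,C,D,E}, {B,C,D,F}, {B,C,E,F}, {A,B,C,D,E}, {A,B,C,D,F}, {A,B,C,E,F}, {B,C,D,E,F}, S }.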